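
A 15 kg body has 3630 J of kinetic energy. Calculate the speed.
v = √(2·KE/m) = √(2·3630/15) = 22.0 m/s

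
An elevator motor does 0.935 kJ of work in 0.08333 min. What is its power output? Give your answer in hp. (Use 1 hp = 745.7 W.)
Convert to SI: W = 935.0 J, t = 4.9998 s
P = W/t = 935.0/4.9998 = 187.007 W = 0.2508 hp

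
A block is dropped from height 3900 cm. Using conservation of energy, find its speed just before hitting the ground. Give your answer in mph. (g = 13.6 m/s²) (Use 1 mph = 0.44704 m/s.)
Convert to SI: h = 39.0 m
mgh = ½mv² ⇒ v = √(2gh) = √(2·13.6·39.0) = 32.5699 m/s = 72.86 mph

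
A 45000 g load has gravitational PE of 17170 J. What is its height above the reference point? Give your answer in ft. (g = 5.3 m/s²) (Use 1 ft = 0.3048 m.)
Convert to SI: m = 45.0 kg, PE = 17170.0 J
h = PE/(mg) = 17170.0/(45.0·5.3) = 71.9916 m = 236.2 ft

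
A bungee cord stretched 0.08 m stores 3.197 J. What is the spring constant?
k = 2·PE/x² = 2·3.197/(0.08)² = 999.1 N/m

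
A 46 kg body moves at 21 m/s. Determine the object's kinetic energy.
KE = ½mv² = ½(46)(21)² = 10143.0 J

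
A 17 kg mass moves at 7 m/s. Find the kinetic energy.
KE = ½mv² = ½(17)(7)² = 416.5 J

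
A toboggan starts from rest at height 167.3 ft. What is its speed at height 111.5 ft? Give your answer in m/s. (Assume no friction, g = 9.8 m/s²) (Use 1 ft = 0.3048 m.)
Convert to SI: h₁−h₂ = 17.0078 m
mgh₁ = mgh₂ + ½mv² ⇒ v = √(2g(h₁−h₂)) = √(2·9.8·17.0078) = 18.26 m/s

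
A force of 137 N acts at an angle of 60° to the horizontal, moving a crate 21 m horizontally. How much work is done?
W = F·d·cosθ = (137)(21)cos(60°) = 1439 J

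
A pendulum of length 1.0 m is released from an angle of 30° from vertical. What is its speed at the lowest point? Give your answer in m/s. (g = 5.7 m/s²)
h = L(1 − cosθ) = 1.0(1 − cos30°) = 0.133975 m
v = √(2gh) = √(2·5.7·0.133975) = 1.236 m/s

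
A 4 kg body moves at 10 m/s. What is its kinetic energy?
KE = ½mv² = ½(4)(10)² = 200.0 J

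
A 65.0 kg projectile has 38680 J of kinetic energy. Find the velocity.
v = √(2·KE/m) = √(2·38680/65.0) = 34.5 m/s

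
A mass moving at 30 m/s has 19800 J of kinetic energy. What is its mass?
m = 2·KE/v² = 2·19800/(30)² = 44.0 kg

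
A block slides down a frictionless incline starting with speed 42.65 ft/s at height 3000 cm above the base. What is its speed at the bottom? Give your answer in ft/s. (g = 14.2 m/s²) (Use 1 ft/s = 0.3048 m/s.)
Convert to SI: v₀ = 12.9997 m/s, h = 30.0 m
½mv₀² + mgh = ½mv² ⇒ v = √(v₀² + 2gh) = √(12.9997² + 2·14.2·30.0) = 31.953 m/s = 104.8 ft/s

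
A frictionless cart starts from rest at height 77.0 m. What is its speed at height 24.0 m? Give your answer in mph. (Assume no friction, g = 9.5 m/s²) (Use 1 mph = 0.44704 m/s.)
mgh₁ = mgh₂ + ½mv² ⇒ v = √(2g(h₁−h₂)) = √(2·9.5·53.0) = 31.7333 m/s = 70.99 mph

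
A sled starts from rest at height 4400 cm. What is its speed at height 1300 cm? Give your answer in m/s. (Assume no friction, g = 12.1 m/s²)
Convert to SI: h₁−h₂ = 31.0 m
mgh₁ = mgh₂ + ½mv² ⇒ v = √(2g(h₁−h₂)) = √(2·12.1·31.0) = 27.39 m/s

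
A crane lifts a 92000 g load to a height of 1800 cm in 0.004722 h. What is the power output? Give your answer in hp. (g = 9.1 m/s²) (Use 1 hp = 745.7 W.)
Convert to SI: m = 92.0 kg, h = 18.0 m, t = 16.9992 s
P = mgh/t = (92.0)(9.1)(18.0)/16.9992 = 886.489 W = 1.189 hp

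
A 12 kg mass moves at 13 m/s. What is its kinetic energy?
KE = ½mv² = ½(12)(13)² = 1014.0 J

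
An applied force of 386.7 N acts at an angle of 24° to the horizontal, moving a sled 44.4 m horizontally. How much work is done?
W = F·d·cosθ = (386.7)(44.4)cos(24°) = 15690 J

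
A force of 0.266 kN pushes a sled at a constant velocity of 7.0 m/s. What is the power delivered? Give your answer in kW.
Convert to SI: F = 266.0 N, v = 7.0 m/s
P = Fv = (266.0)(7.0) = 1862.0 W = 1.862 kW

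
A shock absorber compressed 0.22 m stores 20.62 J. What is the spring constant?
k = 2·PE/x² = 2·20.62/(0.22)² = 852.1 N/m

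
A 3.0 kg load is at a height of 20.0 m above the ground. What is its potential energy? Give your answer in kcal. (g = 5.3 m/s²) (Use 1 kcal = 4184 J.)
PE = mgh = (3.0)(5.3)(20.0) = 318.0 J = 0.076 kcal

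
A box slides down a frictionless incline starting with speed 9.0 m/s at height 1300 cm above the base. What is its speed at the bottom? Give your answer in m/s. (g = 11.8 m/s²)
Convert to SI: v₀ = 9.0 m/s, h = 13.0 m
½mv₀² + mgh = ½mv² ⇒ v = √(v₀² + 2gh) = √(9.0² + 2·11.8·13.0) = 19.69 m/s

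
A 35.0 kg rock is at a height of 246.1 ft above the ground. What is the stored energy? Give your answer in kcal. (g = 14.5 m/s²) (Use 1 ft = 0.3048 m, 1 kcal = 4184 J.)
Convert to SI: m = 35.0 kg, h = 75.0113 m
PE = mgh = (35.0)(14.5)(75.0113) = 38068.2 J = 9.099 kcal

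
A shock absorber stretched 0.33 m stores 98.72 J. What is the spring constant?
k = 2·PE/x² = 2·98.72/(0.33)² = 1813 N/m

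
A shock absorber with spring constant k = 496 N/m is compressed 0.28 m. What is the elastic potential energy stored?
PE = ½kx² = ½(496)(0.28)² = 19.44 J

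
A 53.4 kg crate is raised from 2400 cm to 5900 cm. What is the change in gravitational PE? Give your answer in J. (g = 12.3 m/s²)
Convert to SI: m = 53.4 kg, Δh = 35.0 m
ΔPE = mgΔh = (53.4)(12.3)(35.0) = 22990 J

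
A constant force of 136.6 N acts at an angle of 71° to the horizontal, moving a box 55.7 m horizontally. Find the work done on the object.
W = F·d·cosθ = (136.6)(55.7)cos(71°) = 2477 J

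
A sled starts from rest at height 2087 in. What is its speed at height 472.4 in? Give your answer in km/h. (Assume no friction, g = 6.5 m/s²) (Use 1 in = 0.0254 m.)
Convert to SI: h₁−h₂ = 41.0108 m
mgh₁ = mgh₂ + ½mv² ⇒ v = √(2g(h₁−h₂)) = √(2·6.5·41.0108) = 23.0898 m/s = 83.12 km/h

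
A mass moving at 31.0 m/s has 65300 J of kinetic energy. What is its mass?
m = 2·KE/v² = 2·65300/(31.0)² = 135.9 kg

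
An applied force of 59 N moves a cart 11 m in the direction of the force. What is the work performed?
W = F·d = (59)(11) = 649.0 J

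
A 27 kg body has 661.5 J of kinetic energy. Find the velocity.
v = √(2·KE/m) = √(2·661.5/27) = 7.0 m/s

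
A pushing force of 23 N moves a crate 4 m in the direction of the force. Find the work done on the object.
W = F·d = (23)(4) = 92.0 J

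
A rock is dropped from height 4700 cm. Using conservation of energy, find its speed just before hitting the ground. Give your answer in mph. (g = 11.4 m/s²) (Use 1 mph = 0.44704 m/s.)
Convert to SI: h = 47.0 m
mgh = ½mv² ⇒ v = √(2gh) = √(2·11.4·47.0) = 32.7353 m/s = 73.23 mph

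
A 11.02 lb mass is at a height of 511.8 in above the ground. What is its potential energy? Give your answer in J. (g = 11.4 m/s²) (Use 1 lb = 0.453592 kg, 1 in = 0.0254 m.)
Convert to SI: m = 4.99858 kg, h = 12.9997 m
PE = mgh = (4.99858)(11.4)(12.9997) = 740.8 J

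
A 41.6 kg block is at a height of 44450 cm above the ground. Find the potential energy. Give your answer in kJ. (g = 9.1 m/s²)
Convert to SI: m = 41.6 kg, h = 444.5 m
PE = mgh = (41.6)(9.1)(444.5) = 168270 J = 168.3 kJ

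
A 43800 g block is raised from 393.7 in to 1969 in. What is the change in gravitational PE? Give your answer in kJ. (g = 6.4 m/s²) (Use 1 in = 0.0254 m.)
Convert to SI: m = 43.8 kg, Δh = 40.0126 m
ΔPE = mgΔh = (43.8)(6.4)(40.0126) = 11216.3 J = 11.22 kJ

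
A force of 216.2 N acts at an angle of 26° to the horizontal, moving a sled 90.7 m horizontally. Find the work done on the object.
W = F·d·cosθ = (216.2)(90.7)cos(26°) = 17620 J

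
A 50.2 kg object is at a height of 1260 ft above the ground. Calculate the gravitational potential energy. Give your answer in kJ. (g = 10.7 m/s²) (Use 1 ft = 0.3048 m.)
Convert to SI: m = 50.2 kg, h = 384.048 m
PE = mgh = (50.2)(10.7)(384.048) = 206288 J = 206.3 kJ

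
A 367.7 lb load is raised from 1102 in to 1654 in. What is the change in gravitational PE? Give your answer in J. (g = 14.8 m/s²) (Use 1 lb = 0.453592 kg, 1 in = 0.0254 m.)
Convert to SI: m = 166.786 kg, Δh = 14.0208 m
ΔPE = mgΔh = (166.786)(14.8)(14.0208) = 34610 J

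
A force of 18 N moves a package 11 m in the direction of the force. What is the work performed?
W = F·d = (18)(11) = 198.0 J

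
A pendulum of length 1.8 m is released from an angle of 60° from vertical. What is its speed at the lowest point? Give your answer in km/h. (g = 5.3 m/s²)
h = L(1 − cosθ) = 1.8(1 − cos60°) = 0.9 m
v = √(2gh) = √(2·5.3·0.9) = 3.08869 m/s = 11.12 km/h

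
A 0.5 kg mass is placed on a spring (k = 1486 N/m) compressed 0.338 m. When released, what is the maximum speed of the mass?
½kx² = ½mv² ⇒ v = x√(k/m) = (0.338)√(1486/0.5) = 18.43 m/s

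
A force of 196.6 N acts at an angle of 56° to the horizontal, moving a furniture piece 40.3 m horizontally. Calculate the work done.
W = F·d·cosθ = (196.6)(40.3)cos(56°) = 4430 J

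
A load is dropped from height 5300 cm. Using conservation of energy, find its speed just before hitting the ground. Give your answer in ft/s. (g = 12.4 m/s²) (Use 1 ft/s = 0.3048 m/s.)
Convert to SI: h = 53.0 m
mgh = ½mv² ⇒ v = √(2gh) = √(2·12.4·53.0) = 36.2547 m/s = 118.9 ft/s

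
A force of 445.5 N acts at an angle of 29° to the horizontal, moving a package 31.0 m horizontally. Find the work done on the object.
W = F·d·cosθ = (445.5)(31.0)cos(29°) = 12080 J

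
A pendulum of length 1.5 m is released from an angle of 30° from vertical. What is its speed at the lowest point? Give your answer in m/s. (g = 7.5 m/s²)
h = L(1 − cosθ) = 1.5(1 − cos30°) = 0.200962 m
v = √(2gh) = √(2·7.5·0.200962) = 1.736 m/s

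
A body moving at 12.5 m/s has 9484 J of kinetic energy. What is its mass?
m = 2·KE/v² = 2·9484/(12.5)² = 121.4 kg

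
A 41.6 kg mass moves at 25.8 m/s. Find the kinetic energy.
KE = ½mv² = ½(41.6)(25.8)² = 13850 J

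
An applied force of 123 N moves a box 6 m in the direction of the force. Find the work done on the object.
W = F·d = (123)(6) = 738.0 J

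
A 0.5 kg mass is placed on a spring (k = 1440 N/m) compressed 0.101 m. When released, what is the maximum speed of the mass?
½kx² = ½mv² ⇒ v = x√(k/m) = (0.101)√(1440/0.5) = 5.42 m/s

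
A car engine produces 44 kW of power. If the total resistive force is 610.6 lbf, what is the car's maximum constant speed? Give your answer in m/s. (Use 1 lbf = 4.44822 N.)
Convert to SI: F = 2716.08 N
P = Fv ⇒ v = P/F = 44000 W/2716.08 N = 16.2 m/s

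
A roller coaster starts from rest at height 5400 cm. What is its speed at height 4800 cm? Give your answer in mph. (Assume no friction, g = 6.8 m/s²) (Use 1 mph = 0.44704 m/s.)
Convert to SI: h₁−h₂ = 6.0 m
mgh₁ = mgh₂ + ½mv² ⇒ v = √(2g(h₁−h₂)) = √(2·6.8·6.0) = 9.03327 m/s = 20.21 mph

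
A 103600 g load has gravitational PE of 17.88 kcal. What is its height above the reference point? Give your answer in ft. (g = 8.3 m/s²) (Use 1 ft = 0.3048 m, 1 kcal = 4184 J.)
Convert to SI: m = 103.6 kg, PE = 74809.9 J
h = PE/(mg) = 74809.9/(103.6·8.3) = 87.0004 m = 285.4 ft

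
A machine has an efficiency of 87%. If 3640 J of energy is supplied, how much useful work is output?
W_out = η·W_in = 0.87·3640 = 3166.8 J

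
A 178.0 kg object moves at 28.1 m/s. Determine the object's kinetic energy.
KE = ½mv² = ½(178.0)(28.1)² = 70280 J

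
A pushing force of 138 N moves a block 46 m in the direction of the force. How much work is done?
W = F·d = (138)(46) = 6348 J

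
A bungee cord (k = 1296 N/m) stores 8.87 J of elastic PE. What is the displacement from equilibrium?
x = √(2·PE/k) = √(2·8.87/1296) = 0.117 m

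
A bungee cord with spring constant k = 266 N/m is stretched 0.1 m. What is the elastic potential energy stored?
PE = ½kx² = ½(266)(0.1)² = 1.33 J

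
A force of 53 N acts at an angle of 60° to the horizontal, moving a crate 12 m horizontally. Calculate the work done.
W = F·d·cosθ = (53)(12)cos(60°) = 318.0 J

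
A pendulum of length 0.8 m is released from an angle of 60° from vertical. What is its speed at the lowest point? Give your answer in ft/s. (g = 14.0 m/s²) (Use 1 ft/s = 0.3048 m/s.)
h = L(1 − cosθ) = 0.8(1 − cos60°) = 0.4 m
v = √(2gh) = √(2·14.0·0.4) = 3.34664 m/s = 10.98 ft/s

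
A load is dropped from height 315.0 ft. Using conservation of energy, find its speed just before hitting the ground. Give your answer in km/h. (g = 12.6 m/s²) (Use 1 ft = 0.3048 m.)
Convert to SI: h = 96.012 m
mgh = ½mv² ⇒ v = √(2gh) = √(2·12.6·96.012) = 49.1884 m/s = 177.1 km/h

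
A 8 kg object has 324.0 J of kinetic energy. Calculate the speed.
v = √(2·KE/m) = √(2·324.0/8) = 9.0 m/s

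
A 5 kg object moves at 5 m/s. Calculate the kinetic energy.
KE = ½mv² = ½(5)(5)² = 62.5 J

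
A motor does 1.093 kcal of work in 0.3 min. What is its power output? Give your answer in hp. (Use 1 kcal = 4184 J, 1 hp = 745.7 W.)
Convert to SI: W = 4573.11 J, t = 18.0 s
P = W/t = 4573.11/18.0 = 254.062 W = 0.3407 hp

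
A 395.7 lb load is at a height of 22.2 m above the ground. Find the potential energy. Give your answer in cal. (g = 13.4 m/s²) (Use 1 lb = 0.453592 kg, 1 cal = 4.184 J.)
Convert to SI: m = 179.486 kg, h = 22.2 m
PE = mgh = (179.486)(13.4)(22.2) = 53393.6 J = 12760 cal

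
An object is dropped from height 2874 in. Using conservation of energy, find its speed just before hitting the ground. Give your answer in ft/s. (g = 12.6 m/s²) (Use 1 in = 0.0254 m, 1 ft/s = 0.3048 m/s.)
Convert to SI: h = 72.9996 m
mgh = ½mv² ⇒ v = √(2gh) = √(2·12.6·72.9996) = 42.8904 m/s = 140.7 ft/s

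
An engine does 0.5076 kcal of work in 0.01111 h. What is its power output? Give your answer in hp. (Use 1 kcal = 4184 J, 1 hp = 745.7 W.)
Convert to SI: W = 2123.8 J, t = 39.996 s
P = W/t = 2123.8/39.996 = 53.1003 W = 0.07121 hp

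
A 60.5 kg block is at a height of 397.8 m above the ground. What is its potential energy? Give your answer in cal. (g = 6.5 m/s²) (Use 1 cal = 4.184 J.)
PE = mgh = (60.5)(6.5)(397.8) = 156435 J = 37390 cal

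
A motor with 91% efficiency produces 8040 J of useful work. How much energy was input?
W_in = W_out/η = 8040/0.91 = 8835 J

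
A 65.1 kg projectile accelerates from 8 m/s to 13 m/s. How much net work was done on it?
W = ΔKE = ½m(v₂² − v₁²) = ½(65.1)(13² − 8²) = 3417.75 J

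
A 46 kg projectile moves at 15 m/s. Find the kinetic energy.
KE = ½mv² = ½(46)(15)² = 5175.0 J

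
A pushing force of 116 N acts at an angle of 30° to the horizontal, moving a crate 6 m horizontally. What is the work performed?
W = F·d·cosθ = (116)(6)cos(30°) = 602.8 J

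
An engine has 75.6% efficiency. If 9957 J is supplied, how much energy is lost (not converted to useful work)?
W_lost = W_in(1 − η) = 9957·(1 − 0.756) = 2430 J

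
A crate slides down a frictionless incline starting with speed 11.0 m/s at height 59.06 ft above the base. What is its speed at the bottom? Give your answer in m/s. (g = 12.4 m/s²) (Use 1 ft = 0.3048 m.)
Convert to SI: v₀ = 11.0 m/s, h = 18.0015 m
½mv₀² + mgh = ½mv² ⇒ v = √(v₀² + 2gh) = √(11.0² + 2·12.4·18.0015) = 23.82 m/s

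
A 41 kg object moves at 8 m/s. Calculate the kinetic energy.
KE = ½mv² = ½(41)(8)² = 1312.0 J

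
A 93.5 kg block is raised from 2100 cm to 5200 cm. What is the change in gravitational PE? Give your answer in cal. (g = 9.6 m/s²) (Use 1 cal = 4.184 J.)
Convert to SI: m = 93.5 kg, Δh = 31.0 m
ΔPE = mgΔh = (93.5)(9.6)(31.0) = 27825.6 J = 6650 cal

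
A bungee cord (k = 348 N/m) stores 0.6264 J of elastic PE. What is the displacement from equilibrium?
x = √(2·PE/k) = √(2·0.6264/348) = 0.06 m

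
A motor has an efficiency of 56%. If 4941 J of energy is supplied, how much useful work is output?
W_out = η·W_in = 0.56·4941 = 2766.96 J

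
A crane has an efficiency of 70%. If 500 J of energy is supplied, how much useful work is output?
W_out = η·W_in = 0.7·500 = 350.0 J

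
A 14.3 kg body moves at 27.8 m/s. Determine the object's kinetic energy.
KE = ½mv² = ½(14.3)(27.8)² = 5526 J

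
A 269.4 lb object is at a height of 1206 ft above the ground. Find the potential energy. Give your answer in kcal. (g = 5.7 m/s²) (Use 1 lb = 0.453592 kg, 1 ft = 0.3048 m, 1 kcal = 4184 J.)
Convert to SI: m = 122.198 kg, h = 367.589 m
PE = mgh = (122.198)(5.7)(367.589) = 256035 J = 61.19 kcal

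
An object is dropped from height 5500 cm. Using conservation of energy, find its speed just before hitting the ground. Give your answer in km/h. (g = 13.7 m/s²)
Convert to SI: h = 55.0 m
mgh = ½mv² ⇒ v = √(2gh) = √(2·13.7·55.0) = 38.8201 m/s = 139.8 km/h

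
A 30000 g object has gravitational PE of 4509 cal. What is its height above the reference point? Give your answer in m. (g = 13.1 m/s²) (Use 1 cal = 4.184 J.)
Convert to SI: m = 30.0 kg, PE = 18865.7 J
h = PE/(mg) = 18865.7/(30.0·13.1) = 48.0 m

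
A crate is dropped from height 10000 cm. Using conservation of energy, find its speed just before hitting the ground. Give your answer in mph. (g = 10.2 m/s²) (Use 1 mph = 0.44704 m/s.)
Convert to SI: h = 100.0 m
mgh = ½mv² ⇒ v = √(2gh) = √(2·10.2·100.0) = 45.1664 m/s = 101.0 mph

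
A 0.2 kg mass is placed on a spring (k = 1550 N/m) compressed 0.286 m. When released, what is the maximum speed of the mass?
½kx² = ½mv² ⇒ v = x√(k/m) = (0.286)√(1550/0.2) = 25.18 m/s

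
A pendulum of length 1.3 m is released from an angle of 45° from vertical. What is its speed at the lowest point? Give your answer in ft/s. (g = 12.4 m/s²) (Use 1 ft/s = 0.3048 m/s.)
h = L(1 − cosθ) = 1.3(1 − cos45°) = 0.380761 m
v = √(2gh) = √(2·12.4·0.380761) = 3.07293 m/s = 10.08 ft/s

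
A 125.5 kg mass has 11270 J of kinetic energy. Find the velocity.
v = √(2·KE/m) = √(2·11270/125.5) = 13.4 m/s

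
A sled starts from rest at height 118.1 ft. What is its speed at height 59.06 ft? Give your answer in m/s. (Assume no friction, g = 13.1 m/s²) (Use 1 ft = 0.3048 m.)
Convert to SI: h₁−h₂ = 17.9954 m
mgh₁ = mgh₂ + ½mv² ⇒ v = √(2g(h₁−h₂)) = √(2·13.1·17.9954) = 21.71 m/s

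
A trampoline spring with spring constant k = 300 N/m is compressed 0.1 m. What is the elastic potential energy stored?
PE = ½kx² = ½(300)(0.1)² = 1.5 J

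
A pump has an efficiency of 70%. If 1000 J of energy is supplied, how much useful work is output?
W_out = η·W_in = 0.7·1000 = 700.0 J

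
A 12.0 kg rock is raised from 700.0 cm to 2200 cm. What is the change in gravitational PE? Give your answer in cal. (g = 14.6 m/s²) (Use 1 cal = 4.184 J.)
Convert to SI: m = 12.0 kg, Δh = 15.0 m
ΔPE = mgΔh = (12.0)(14.6)(15.0) = 2628.0 J = 628.1 cal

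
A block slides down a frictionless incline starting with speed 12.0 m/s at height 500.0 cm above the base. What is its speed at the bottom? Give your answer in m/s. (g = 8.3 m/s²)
Convert to SI: v₀ = 12.0 m/s, h = 5.0 m
½mv₀² + mgh = ½mv² ⇒ v = √(v₀² + 2gh) = √(12.0² + 2·8.3·5.0) = 15.07 m/s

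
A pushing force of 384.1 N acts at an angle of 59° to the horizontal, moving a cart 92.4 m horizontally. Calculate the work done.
W = F·d·cosθ = (384.1)(92.4)cos(59°) = 18280 J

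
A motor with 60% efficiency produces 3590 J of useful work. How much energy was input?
W_in = W_out/η = 3590/0.6 = 5983 J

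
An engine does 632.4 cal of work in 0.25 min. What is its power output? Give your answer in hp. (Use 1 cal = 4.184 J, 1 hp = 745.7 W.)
Convert to SI: W = 2645.96 J, t = 15.0 s
P = W/t = 2645.96/15.0 = 176.397 W = 0.2366 hp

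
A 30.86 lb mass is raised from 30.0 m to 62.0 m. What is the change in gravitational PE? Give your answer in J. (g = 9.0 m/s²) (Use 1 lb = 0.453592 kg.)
Convert to SI: m = 13.9978 kg, Δh = 32.0 m
ΔPE = mgΔh = (13.9978)(9.0)(32.0) = 4031 J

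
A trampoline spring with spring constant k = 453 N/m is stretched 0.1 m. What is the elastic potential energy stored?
PE = ½kx² = ½(453)(0.1)² = 2.265 J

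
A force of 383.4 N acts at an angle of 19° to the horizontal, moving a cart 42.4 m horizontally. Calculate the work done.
W = F·d·cosθ = (383.4)(42.4)cos(19°) = 15370 J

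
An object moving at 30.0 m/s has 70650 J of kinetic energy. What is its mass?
m = 2·KE/v² = 2·70650/(30.0)² = 157.0 kg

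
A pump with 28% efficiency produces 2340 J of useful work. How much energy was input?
W_in = W_out/η = 2340/0.28 = 8357 J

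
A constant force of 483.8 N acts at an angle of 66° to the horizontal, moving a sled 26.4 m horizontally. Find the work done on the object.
W = F·d·cosθ = (483.8)(26.4)cos(66°) = 5195 J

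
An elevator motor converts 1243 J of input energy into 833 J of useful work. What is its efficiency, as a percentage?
η = W_out/W_in = 833/1243 = 67.02%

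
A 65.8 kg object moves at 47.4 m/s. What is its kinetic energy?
KE = ½mv² = ½(65.8)(47.4)² = 73920 J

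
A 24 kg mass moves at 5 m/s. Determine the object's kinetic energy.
KE = ½mv² = ½(24)(5)² = 300.0 J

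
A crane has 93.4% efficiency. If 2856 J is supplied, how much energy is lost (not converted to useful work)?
W_lost = W_in(1 − η) = 2856·(1 − 0.934) = 188.5 J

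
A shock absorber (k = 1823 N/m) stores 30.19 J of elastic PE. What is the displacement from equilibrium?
x = √(2·PE/k) = √(2·30.19/1823) = 0.182 m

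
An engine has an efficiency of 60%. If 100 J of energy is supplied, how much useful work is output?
W_out = η·W_in = 0.6·100 = 60.0 J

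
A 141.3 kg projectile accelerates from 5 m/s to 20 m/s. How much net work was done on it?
W = ΔKE = ½m(v₂² − v₁²) = ½(141.3)(20² − 5²) = 26493.75 J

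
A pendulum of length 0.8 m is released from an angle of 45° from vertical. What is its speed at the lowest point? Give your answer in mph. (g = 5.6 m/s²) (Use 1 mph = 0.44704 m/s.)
h = L(1 − cosθ) = 0.8(1 − cos45°) = 0.234315 m
v = √(2gh) = √(2·5.6·0.234315) = 1.61998 m/s = 3.624 mph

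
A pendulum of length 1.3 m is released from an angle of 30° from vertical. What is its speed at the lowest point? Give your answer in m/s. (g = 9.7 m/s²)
h = L(1 − cosθ) = 1.3(1 − cos30°) = 0.174167 m
v = √(2gh) = √(2·9.7·0.174167) = 1.838 m/s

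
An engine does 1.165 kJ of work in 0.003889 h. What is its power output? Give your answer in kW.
Convert to SI: W = 1165.0 J, t = 14.0004 s
P = W/t = 1165.0/14.0004 = 83.2119 W = 0.08321 kW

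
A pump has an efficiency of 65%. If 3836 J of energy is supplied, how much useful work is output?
W_out = η·W_in = 0.65·3836 = 2493.4 J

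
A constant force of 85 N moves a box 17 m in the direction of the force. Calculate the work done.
W = F·d = (85)(17) = 1445 J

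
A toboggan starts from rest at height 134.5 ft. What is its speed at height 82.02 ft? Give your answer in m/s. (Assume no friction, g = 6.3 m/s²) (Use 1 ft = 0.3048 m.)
Convert to SI: h₁−h₂ = 15.9959 m
mgh₁ = mgh₂ + ½mv² ⇒ v = √(2g(h₁−h₂)) = √(2·6.3·15.9959) = 14.2 m/s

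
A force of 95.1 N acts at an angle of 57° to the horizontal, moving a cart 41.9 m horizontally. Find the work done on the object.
W = F·d·cosθ = (95.1)(41.9)cos(57°) = 2170 J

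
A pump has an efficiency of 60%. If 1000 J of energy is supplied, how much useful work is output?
W_out = η·W_in = 0.6·1000 = 600.0 J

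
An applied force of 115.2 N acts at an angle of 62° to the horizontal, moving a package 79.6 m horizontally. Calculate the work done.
W = F·d·cosθ = (115.2)(79.6)cos(62°) = 4305 J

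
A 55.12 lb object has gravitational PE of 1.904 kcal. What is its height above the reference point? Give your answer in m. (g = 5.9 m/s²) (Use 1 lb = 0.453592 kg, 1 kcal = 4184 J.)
Convert to SI: m = 25.002 kg, PE = 7966.34 J
h = PE/(mg) = 7966.34/(25.002·5.9) = 54.0 m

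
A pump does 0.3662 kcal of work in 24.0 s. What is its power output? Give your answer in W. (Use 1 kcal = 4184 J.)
Convert to SI: W = 1532.18 J, t = 24.0 s
P = W/t = 1532.18/24.0 = 63.84 W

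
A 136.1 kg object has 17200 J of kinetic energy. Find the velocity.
v = √(2·KE/m) = √(2·17200/136.1) = 15.9 m/s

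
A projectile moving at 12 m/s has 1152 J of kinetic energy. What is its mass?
m = 2·KE/v² = 2·1152/(12)² = 16.0 kg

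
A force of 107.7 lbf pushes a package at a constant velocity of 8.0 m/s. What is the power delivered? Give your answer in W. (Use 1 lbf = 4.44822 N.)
Convert to SI: F = 479.073 N, v = 8.0 m/s
P = Fv = (479.073)(8.0) = 3833 W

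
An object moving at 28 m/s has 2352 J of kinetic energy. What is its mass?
m = 2·KE/v² = 2·2352/(28)² = 6.0 kg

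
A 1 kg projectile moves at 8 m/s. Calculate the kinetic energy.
KE = ½mv² = ½(1)(8)² = 32.0 J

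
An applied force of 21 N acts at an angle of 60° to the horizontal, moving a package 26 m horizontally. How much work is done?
W = F·d·cosθ = (21)(26)cos(60°) = 273.0 J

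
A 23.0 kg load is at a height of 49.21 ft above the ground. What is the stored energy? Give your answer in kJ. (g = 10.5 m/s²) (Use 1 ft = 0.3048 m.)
Convert to SI: m = 23.0 kg, h = 14.9992 m
PE = mgh = (23.0)(10.5)(14.9992) = 3622.31 J = 3.622 kJ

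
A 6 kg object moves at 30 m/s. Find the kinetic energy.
KE = ½mv² = ½(6)(30)² = 2700.0 J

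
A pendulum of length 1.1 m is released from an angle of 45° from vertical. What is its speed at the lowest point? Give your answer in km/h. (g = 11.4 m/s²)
h = L(1 − cosθ) = 1.1(1 − cos45°) = 0.322183 m
v = √(2gh) = √(2·11.4·0.322183) = 2.71031 m/s = 9.757 km/h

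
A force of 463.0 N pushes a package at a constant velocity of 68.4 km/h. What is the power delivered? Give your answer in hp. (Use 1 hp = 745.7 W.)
Convert to SI: F = 463.0 N, v = 19.0 m/s
P = Fv = (463.0)(19.0) = 8797.0 W = 11.8 hp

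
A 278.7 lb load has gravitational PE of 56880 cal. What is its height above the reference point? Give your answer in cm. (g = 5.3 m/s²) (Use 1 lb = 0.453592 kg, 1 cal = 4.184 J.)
Convert to SI: m = 126.416 kg, PE = 237986 J
h = PE/(mg) = 237986/(126.416·5.3) = 355.2 m = 35520 cm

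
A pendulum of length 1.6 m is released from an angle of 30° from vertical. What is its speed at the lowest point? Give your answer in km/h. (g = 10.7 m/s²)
h = L(1 − cosθ) = 1.6(1 − cos30°) = 0.214359 m
v = √(2gh) = √(2·10.7·0.214359) = 2.1418 m/s = 7.71 km/h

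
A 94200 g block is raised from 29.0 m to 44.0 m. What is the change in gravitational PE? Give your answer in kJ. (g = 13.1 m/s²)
Convert to SI: m = 94.2 kg, Δh = 15.0 m
ΔPE = mgΔh = (94.2)(13.1)(15.0) = 18510.3 J = 18.51 kJ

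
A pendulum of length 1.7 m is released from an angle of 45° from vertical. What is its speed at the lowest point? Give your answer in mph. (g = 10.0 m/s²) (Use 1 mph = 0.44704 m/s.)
h = L(1 − cosθ) = 1.7(1 − cos45°) = 0.497918 m
v = √(2gh) = √(2·10.0·0.497918) = 3.15569 m/s = 7.059 mph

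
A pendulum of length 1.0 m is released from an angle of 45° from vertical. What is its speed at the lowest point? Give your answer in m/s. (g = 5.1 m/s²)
h = L(1 − cosθ) = 1.0(1 − cos45°) = 0.292893 m
v = √(2gh) = √(2·5.1·0.292893) = 1.728 m/s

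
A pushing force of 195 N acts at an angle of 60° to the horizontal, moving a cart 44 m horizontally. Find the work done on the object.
W = F·d·cosθ = (195)(44)cos(60°) = 4290 J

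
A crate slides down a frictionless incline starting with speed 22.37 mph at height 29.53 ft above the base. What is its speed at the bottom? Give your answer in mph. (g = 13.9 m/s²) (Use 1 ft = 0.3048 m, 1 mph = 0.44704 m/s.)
Convert to SI: v₀ = 10.0003 m/s, h = 9.00074 m
½mv₀² + mgh = ½mv² ⇒ v = √(v₀² + 2gh) = √(10.0003² + 2·13.9·9.00074) = 18.7143 m/s = 41.86 mph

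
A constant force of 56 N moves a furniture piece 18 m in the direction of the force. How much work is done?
W = F·d = (56)(18) = 1008 J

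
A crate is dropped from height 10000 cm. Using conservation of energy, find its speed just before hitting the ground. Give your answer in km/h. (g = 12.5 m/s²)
Convert to SI: h = 100.0 m
mgh = ½mv² ⇒ v = √(2gh) = √(2·12.5·100.0) = 50.0 m/s = 180.0 km/h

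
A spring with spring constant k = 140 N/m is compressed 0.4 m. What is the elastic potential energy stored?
PE = ½kx² = ½(140)(0.4)² = 11.2 J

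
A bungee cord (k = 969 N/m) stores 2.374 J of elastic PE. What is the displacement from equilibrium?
x = √(2·PE/k) = √(2·2.374/969) = 0.07 m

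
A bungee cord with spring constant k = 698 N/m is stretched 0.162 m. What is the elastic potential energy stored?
PE = ½kx² = ½(698)(0.162)² = 9.159 J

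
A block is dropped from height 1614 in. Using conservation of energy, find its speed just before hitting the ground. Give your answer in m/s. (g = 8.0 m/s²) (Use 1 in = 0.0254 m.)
Convert to SI: h = 40.9956 m
mgh = ½mv² ⇒ v = √(2gh) = √(2·8.0·40.9956) = 25.61 m/s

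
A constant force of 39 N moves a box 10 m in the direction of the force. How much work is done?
W = F·d = (39)(10) = 390.0 J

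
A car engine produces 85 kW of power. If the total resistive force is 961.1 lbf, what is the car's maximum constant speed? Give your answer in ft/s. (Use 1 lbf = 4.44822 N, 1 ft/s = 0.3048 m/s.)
Convert to SI: F = 4275.18 N
P = Fv ⇒ v = P/F = 85000 W/4275.18 N = 19.8822 m/s = 65.23 ft/s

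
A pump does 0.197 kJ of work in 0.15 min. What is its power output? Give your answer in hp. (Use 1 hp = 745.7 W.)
Convert to SI: W = 197.0 J, t = 9.0 s
P = W/t = 197.0/9.0 = 21.8889 W = 0.02935 hp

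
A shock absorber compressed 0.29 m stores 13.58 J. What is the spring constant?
k = 2·PE/x² = 2·13.58/(0.29)² = 322.9 N/m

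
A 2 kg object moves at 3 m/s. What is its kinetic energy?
KE = ½mv² = ½(2)(3)² = 9.0 J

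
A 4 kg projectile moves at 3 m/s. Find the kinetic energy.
KE = ½mv² = ½(4)(3)² = 18.0 J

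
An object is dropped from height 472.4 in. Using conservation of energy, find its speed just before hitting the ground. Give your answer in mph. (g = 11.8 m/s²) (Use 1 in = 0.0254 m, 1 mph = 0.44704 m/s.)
Convert to SI: h = 11.999 m
mgh = ½mv² ⇒ v = √(2gh) = √(2·11.8·11.999) = 16.8278 m/s = 37.64 mph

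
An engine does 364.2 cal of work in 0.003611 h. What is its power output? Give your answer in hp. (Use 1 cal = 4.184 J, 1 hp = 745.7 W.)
Convert to SI: W = 1523.81 J, t = 12.9996 s
P = W/t = 1523.81/12.9996 = 117.22 W = 0.1572 hp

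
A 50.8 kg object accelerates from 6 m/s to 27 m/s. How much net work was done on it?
W = ΔKE = ½m(v₂² − v₁²) = ½(50.8)(27² − 6²) = 17602.2 J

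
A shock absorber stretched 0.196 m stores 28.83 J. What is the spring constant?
k = 2·PE/x² = 2·28.83/(0.196)² = 1501 N/m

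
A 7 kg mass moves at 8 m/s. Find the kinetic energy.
KE = ½mv² = ½(7)(8)² = 224.0 J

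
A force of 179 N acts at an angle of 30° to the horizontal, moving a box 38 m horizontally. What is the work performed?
W = F·d·cosθ = (179)(38)cos(30°) = 5891 J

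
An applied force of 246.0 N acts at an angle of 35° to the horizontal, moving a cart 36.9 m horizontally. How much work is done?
W = F·d·cosθ = (246.0)(36.9)cos(35°) = 7436 J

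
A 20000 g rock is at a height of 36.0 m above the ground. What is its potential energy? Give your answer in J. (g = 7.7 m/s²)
Convert to SI: m = 20.0 kg, h = 36.0 m
PE = mgh = (20.0)(7.7)(36.0) = 5544 J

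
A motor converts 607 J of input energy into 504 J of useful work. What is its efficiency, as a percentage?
η = W_out/W_in = 504/607 = 83.03%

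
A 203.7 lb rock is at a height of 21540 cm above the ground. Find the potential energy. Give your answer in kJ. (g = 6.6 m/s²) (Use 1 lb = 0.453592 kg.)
Convert to SI: m = 92.3967 kg, h = 215.4 m
PE = mgh = (92.3967)(6.6)(215.4) = 131355 J = 131.4 kJ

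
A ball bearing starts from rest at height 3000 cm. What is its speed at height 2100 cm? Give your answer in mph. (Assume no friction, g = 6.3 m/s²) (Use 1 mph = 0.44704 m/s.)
Convert to SI: h₁−h₂ = 9.0 m
mgh₁ = mgh₂ + ½mv² ⇒ v = √(2g(h₁−h₂)) = √(2·6.3·9.0) = 10.6489 m/s = 23.82 mph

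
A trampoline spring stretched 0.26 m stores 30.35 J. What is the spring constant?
k = 2·PE/x² = 2·30.35/(0.26)² = 897.9 N/m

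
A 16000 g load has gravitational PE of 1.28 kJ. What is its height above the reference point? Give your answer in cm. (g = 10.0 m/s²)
Convert to SI: m = 16.0 kg, PE = 1280.0 J
h = PE/(mg) = 1280.0/(16.0·10.0) = 8.0 m = 800.0 cm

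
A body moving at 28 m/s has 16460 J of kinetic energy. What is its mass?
m = 2·KE/v² = 2·16460/(28)² = 41.99 kg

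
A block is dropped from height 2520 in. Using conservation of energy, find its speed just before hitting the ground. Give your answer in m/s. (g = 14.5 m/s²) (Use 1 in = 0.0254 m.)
Convert to SI: h = 64.008 m
mgh = ½mv² ⇒ v = √(2gh) = √(2·14.5·64.008) = 43.08 m/s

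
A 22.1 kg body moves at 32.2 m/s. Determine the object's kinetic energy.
KE = ½mv² = ½(22.1)(32.2)² = 11460 J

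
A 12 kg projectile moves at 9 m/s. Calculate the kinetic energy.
KE = ½mv² = ½(12)(9)² = 486.0 J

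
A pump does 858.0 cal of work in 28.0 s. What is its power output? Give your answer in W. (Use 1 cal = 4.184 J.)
Convert to SI: W = 3589.87 J, t = 28.0 s
P = W/t = 3589.87/28.0 = 128.2 W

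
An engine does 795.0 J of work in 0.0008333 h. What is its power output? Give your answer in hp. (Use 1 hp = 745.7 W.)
Convert to SI: W = 795.0 J, t = 2.99988 s
P = W/t = 795.0/2.99988 = 265.011 W = 0.3554 hp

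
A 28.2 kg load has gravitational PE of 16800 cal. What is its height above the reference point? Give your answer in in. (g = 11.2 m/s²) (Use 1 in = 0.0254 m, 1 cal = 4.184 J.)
Convert to SI: m = 28.2 kg, PE = 70291.2 J
h = PE/(mg) = 70291.2/(28.2·11.2) = 222.553 m = 8762 in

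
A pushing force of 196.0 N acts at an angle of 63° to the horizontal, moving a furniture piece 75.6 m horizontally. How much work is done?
W = F·d·cosθ = (196.0)(75.6)cos(63°) = 6727 J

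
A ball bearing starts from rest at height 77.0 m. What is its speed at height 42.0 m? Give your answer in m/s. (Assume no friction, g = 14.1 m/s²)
mgh₁ = mgh₂ + ½mv² ⇒ v = √(2g(h₁−h₂)) = √(2·14.1·35.0) = 31.42 m/s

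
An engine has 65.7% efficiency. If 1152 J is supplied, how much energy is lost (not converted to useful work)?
W_lost = W_in(1 − η) = 1152·(1 − 0.657) = 395.1 J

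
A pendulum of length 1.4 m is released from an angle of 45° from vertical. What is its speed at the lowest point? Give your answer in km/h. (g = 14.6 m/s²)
h = L(1 − cosθ) = 1.4(1 − cos45°) = 0.410051 m
v = √(2gh) = √(2·14.6·0.410051) = 3.46027 m/s = 12.46 km/h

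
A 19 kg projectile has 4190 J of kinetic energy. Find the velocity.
v = √(2·KE/m) = √(2·4190/19) = 21.0 m/s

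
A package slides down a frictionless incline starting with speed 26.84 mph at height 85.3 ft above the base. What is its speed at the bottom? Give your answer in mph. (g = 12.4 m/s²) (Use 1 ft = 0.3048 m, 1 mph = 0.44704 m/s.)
Convert to SI: v₀ = 11.9986 m/s, h = 25.9994 m
½mv₀² + mgh = ½mv² ⇒ v = √(v₀² + 2gh) = √(11.9986² + 2·12.4·25.9994) = 28.0847 m/s = 62.82 mph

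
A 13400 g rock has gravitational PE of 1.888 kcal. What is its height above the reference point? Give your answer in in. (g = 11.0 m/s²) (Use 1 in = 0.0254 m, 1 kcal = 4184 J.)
Convert to SI: m = 13.4 kg, PE = 7899.39 J
h = PE/(mg) = 7899.39/(13.4·11.0) = 53.5915 m = 2110 in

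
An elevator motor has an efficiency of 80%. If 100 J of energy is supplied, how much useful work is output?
W_out = η·W_in = 0.8·100 = 80.0 J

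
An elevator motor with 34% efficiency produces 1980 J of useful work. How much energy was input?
W_in = W_out/η = 1980/0.34 = 5824 J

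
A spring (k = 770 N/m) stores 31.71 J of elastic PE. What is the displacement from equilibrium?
x = √(2·PE/k) = √(2·31.71/770) = 0.287 m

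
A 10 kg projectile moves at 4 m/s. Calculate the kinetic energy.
KE = ½mv² = ½(10)(4)² = 80.0 J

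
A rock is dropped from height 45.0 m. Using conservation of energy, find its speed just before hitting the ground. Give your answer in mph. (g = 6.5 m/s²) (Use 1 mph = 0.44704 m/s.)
mgh = ½mv² ⇒ v = √(2gh) = √(2·6.5·45.0) = 24.1868 m/s = 54.1 mph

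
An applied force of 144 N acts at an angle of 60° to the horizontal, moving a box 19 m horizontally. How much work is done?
W = F·d·cosθ = (144)(19)cos(60°) = 1368 J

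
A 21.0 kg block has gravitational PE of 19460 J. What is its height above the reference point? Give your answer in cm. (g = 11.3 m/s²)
h = PE/(mg) = 19460.0/(21.0·11.3) = 82.0059 m = 8201 cm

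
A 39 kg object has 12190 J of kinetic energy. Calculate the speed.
v = √(2·KE/m) = √(2·12190/39) = 25.0 m/s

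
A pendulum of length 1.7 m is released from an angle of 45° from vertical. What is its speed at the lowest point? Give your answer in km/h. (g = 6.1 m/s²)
h = L(1 − cosθ) = 1.7(1 − cos45°) = 0.497918 m
v = √(2gh) = √(2·6.1·0.497918) = 2.46467 m/s = 8.873 km/h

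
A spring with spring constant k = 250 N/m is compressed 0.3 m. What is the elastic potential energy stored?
PE = ½kx² = ½(250)(0.3)² = 11.25 J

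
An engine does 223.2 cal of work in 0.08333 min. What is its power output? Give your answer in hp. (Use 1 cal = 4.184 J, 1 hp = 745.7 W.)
Convert to SI: W = 933.869 J, t = 4.9998 s
P = W/t = 933.869/4.9998 = 186.781 W = 0.2505 hp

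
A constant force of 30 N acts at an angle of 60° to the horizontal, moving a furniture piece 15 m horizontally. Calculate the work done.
W = F·d·cosθ = (30)(15)cos(60°) = 225.0 J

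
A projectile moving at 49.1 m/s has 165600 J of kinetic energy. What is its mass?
m = 2·KE/v² = 2·165600/(49.1)² = 137.4 kg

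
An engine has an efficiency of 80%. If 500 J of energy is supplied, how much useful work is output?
W_out = η·W_in = 0.8·500 = 400.0 J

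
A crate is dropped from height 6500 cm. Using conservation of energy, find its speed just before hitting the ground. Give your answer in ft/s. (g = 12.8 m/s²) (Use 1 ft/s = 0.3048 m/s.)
Convert to SI: h = 65.0 m
mgh = ½mv² ⇒ v = √(2gh) = √(2·12.8·65.0) = 40.7922 m/s = 133.8 ft/s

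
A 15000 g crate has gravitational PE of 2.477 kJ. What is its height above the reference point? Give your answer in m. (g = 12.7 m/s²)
Convert to SI: m = 15.0 kg, PE = 2477.0 J
h = PE/(mg) = 2477.0/(15.0·12.7) = 13.0 m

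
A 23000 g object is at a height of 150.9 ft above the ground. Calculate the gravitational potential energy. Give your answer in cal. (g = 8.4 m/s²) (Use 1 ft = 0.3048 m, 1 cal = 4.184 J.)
Convert to SI: m = 23.0 kg, h = 45.9943 m
PE = mgh = (23.0)(8.4)(45.9943) = 8886.1 J = 2124 cal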